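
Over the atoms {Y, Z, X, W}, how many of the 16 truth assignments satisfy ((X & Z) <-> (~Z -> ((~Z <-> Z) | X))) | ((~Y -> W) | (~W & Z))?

Initial set: {(((X & Z) <-> (~Z -> ((~Z <-> Z) | X))) | ((~Y -> W) | (~W & Z)))}.
(((X & Z) <-> (~Z -> ((~Z <-> Z) | X))) | ((~Y -> W) | (~W & Z))): β-rule — branch into ((X & Z) <-> (~Z -> ((~Z <-> Z) | X)))  //  ((~Y -> W) | (~W & Z)).
  branch 1 (add ((X & Z) <-> (~Z -> ((~Z <-> Z) | X)))):
    ((X & Z) <-> (~Z -> ((~Z <-> Z) | X))): β-rule — branch into (X & Z), (~Z -> ((~Z <-> Z) | X))  //  ~(X & Z), ~(~Z -> ((~Z <-> Z) | X)).
      branch 1.1 (add (X & Z), (~Z -> ((~Z <-> Z) | X))):
        (X & Z): α-rule — add X, Z.
        (~Z -> ((~Z <-> Z) | X)): β-rule — branch into ~~Z  //  ((~Z <-> Z) | X).
          branch 1.1.1 (add ~~Z):
            ○ open, literals {X=T, Z=T}.
          branch 1.1.2 (add ((~Z <-> Z) | X)):
            ((~Z <-> Z) | X): β-rule — branch into (~Z <-> Z)  //  X.
              branch 1.1.2.1 (add (~Z <-> Z)):
                (~Z <-> Z): β-rule — branch into ~Z, Z  //  ~~Z, ~Z.
                  branch 1.1.2.1.1 (add ~Z, Z):
                    × closes — contains both Z and ~Z.
                  branch 1.1.2.1.2 (add ~~Z, ~Z):
                    × closes — contains both Z and ~Z.
              branch 1.1.2.2 (add X):
                ○ open, literals {X=T, Z=T}.
      branch 1.2 (add ~(X & Z), ~(~Z -> ((~Z <-> Z) | X))):
        ~(~Z -> ((~Z <-> Z) | X)): α-rule — add ~Z, ~((~Z <-> Z) | X).
        ~((~Z <-> Z) | X): α-rule — add ~(~Z <-> Z), ~X.
        ~(X & Z): β-rule — branch into ~X  //  ~Z.
          branch 1.2.1 (add ~X):
            ~(~Z <-> Z): β-rule — branch into ~Z, ~Z  //  ~~Z, Z.
              branch 1.2.1.1 (add ~Z, ~Z):
                ○ open, literals {X=F, Z=F}.
              branch 1.2.1.2 (add ~~Z, Z):
                × closes — contains both Z and ~Z.
          branch 1.2.2 (add ~Z):
            ~(~Z <-> Z): β-rule — branch into ~Z, ~Z  //  ~~Z, Z.
              branch 1.2.2.1 (add ~Z, ~Z):
                ○ open, literals {X=F, Z=F}.
              branch 1.2.2.2 (add ~~Z, Z):
                × closes — contains both Z and ~Z.
  branch 2 (add ((~Y -> W) | (~W & Z))):
    ((~Y -> W) | (~W & Z)): β-rule — branch into (~Y -> W)  //  (~W & Z).
      branch 2.1 (add (~Y -> W)):
        (~Y -> W): β-rule — branch into ~~Y  //  W.
          branch 2.1.1 (add ~~Y):
            ○ open, literals {Y=T}.
          branch 2.1.2 (add W):
            ○ open, literals {W=T}.
      branch 2.2 (add (~W & Z)):
        (~W & Z): α-rule — add ~W, Z.
        ○ open, literals {W=F, Z=T}.
4 branches closed, 7 open.
Each open branch fixes some atoms; the unmentioned ones are free. Counting distinct full assignments: branch {X=T, Z=T} (Y, W) contributes 4 new; branch {X=T, Z=T} (Y, W) contributes 0 new; branch {X=F, Z=F} (Y, W) contributes 4 new; branch {X=F, Z=F} (Y, W) contributes 0 new; branch {Y=T} (Z, X, W) contributes 4 new; branch {W=T} (Y, Z, X) contributes 2 new; branch {W=F, Z=T} (Y, X) contributes 1 new. Total: 15.

15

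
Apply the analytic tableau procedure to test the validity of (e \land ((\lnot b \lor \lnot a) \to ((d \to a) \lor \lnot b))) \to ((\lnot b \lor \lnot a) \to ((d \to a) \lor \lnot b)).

Valid

Assume the negation and expand:
Initial set: {\lnot ((e \land ((\lnot b \lor \lnot a) \to ((d \to a) \lor \lnot b))) \to ((\lnot b \lor \lnot a) \to ((d \to a) \lor \lnot b)))}.
\lnot ((e \land ((\lnot b \lor \lnot a) \to ((d \to a) \lor \lnot b))) \to ((\lnot b \lor \lnot a) \to ((d \to a) \lor \lnot b))): α-rule — add (e \land ((\lnot b \lor \lnot a) \to ((d \to a) \lor \lnot b))), \lnot ((\lnot b \lor \lnot a) \to ((d \to a) \lor \lnot b)).
(e \land ((\lnot b \lor \lnot a) \to ((d \to a) \lor \lnot b))): α-rule — add e, ((\lnot b \lor \lnot a) \to ((d \to a) \lor \lnot b)).
\lnot ((\lnot b \lor \lnot a) \to ((d \to a) \lor \lnot b)): α-rule — add (\lnot b \lor \lnot a), \lnot ((d \to a) \lor \lnot b).
\lnot ((d \to a) \lor \lnot b): α-rule — add \lnot (d \to a), \lnot \lnot b.
\lnot (d \to a): α-rule — add d, \lnot a.
((\lnot b \lor \lnot a) \to ((d \to a) \lor \lnot b)): β-rule — branch into \lnot (\lnot b \lor \lnot a)  //  ((d \to a) \lor \lnot b).
  branch 1 (add \lnot (\lnot b \lor \lnot a)):
    \lnot (\lnot b \lor \lnot a): α-rule — add \lnot \lnot b, \lnot \lnot a.
    × closes — contains both a and \lnot a.
  branch 2 (add ((d \to a) \lor \lnot b)):
    (\lnot b \lor \lnot a): β-rule — branch into \lnot b  //  \lnot a.
      branch 2.1 (add \lnot b):
        × closes — contains both b and \lnot b.
      branch 2.2 (add \lnot a):
        ((d \to a) \lor \lnot b): β-rule — branch into (d \to a)  //  \lnot b.
          branch 2.2.1 (add (d \to a)):
            (d \to a): β-rule — branch into \lnot d  //  a.
              branch 2.2.1.1 (add \lnot d):
                × closes — contains both d and \lnot d.
              branch 2.2.1.2 (add a):
                × closes — contains both a and \lnot a.
          branch 2.2.2 (add \lnot b):
            × closes — contains both b and \lnot b.
All 5 branches close.
Every branch closed, so the negation is unsatisfiable and the formula is valid.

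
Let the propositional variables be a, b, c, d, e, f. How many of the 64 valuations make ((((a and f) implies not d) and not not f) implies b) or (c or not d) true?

62

Initial set: {T (((((a and f) implies not d) and not not f) implies b) or (c or not d))}.
T (((((a and f) implies not d) and not not f) implies b) or (c or not d)): β-rule — branch into T ((((a and f) implies not d) and not not f) implies b)  //  T (c or not d).
  branch 1 (add T ((((a and f) implies not d) and not not f) implies b)):
    T ((((a and f) implies not d) and not not f) implies b): β-rule — branch into F (((a and f) implies not d) and not not f)  //  T b.
      branch 1.1 (add F (((a and f) implies not d) and not not f)):
        F (((a and f) implies not d) and not not f): β-rule — branch into F ((a and f) implies not d)  //  F not not f.
          branch 1.1.1 (add F ((a and f) implies not d)):
            F ((a and f) implies not d): α-rule — add T (a and f), F not d.
            T (a and f): α-rule — add T a, T f.
            ○ open, literals {a=true, d=true, f=true}.
          branch 1.1.2 (add F not not f):
            F not not f: drop double negation, giving F f.
            ○ open, literals {f=false}.
      branch 1.2 (add T b):
        ○ open, literals {b=true}.
  branch 2 (add T (c or not d)):
    T (c or not d): β-rule — branch into T c  //  T not d.
      branch 2.1 (add T c):
        ○ open, literals {c=true}.
      branch 2.2 (add T not d):
        ○ open, literals {d=false}.
0 branches closed, 5 open.
Each open branch fixes some atoms; the unmentioned ones are free. Counting distinct full assignments: branch {a=true, d=true, f=true} (b, c, e) contributes 8 new; branch {f=false} (a, b, c, d, e) contributes 32 new; branch {b=true} (a, c, d, e, f) contributes 12 new; branch {c=true} (a, b, d, e, f) contributes 6 new; branch {d=false} (a, b, c, e, f) contributes 4 new. Total: 62.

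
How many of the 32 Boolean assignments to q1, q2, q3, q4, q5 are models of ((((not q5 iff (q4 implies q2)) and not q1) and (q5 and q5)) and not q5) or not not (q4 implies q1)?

Initial set: {(((((not q5 iff (q4 implies q2)) and not q1) and (q5 and q5)) and not q5) or not not (q4 implies q1))}.
(((((not q5 iff (q4 implies q2)) and not q1) and (q5 and q5)) and not q5) or not not (q4 implies q1)): β-rule — branch into ((((not q5 iff (q4 implies q2)) and not q1) and (q5 and q5)) and not q5)  //  not not (q4 implies q1).
  branch 1 (add ((((not q5 iff (q4 implies q2)) and not q1) and (q5 and q5)) and not q5)):
    ((((not q5 iff (q4 implies q2)) and not q1) and (q5 and q5)) and not q5): α-rule — add (((not q5 iff (q4 implies q2)) and not q1) and (q5 and q5)), not q5.
    (((not q5 iff (q4 implies q2)) and not q1) and (q5 and q5)): α-rule — add ((not q5 iff (q4 implies q2)) and not q1), (q5 and q5).
    ((not q5 iff (q4 implies q2)) and not q1): α-rule — add (not q5 iff (q4 implies q2)), not q1.
    (q5 and q5): α-rule — add q5, q5.
    × closes — contains both q5 and not q5.
  branch 2 (add not not (q4 implies q1)):
    not not (q4 implies q1): drop double negation, giving (q4 implies q1).
    (q4 implies q1): β-rule — branch into not q4  //  q1.
      branch 2.1 (add not q4):
        ○ open, literals {q4=false}.
      branch 2.2 (add q1):
        ○ open, literals {q1=true}.
1 branch closed, 2 open.
Each open branch fixes some atoms; the unmentioned ones are free. Counting distinct full assignments: branch {q4=false} (q1, q2, q3, q5) contributes 16 new; branch {q1=true} (q2, q3, q4, q5) contributes 8 new. Total: 24.

24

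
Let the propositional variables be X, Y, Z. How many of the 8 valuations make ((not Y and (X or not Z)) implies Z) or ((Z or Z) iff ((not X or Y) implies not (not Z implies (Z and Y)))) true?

Initial set: {T (((not Y and (X or not Z)) implies Z) or ((Z or Z) iff ((not X or Y) implies not (not Z implies (Z and Y)))))}.
T (((not Y and (X or not Z)) implies Z) or ((Z or Z) iff ((not X or Y) implies not (not Z implies (Z and Y))))): β-rule — branch into T ((not Y and (X or not Z)) implies Z)  //  T ((Z or Z) iff ((not X or Y) implies not (not Z implies (Z and Y)))).
  branch 1 (add T ((not Y and (X or not Z)) implies Z)):
    T ((not Y and (X or not Z)) implies Z): β-rule — branch into F (not Y and (X or not Z))  //  T Z.
      branch 1.1 (add F (not Y and (X or not Z))):
        F (not Y and (X or not Z)): β-rule — branch into F not Y  //  F (X or not Z).
          branch 1.1.1 (add F not Y):
            ○ open, literals {Y=true}.
          branch 1.1.2 (add F (X or not Z)):
            F (X or not Z): α-rule — add F X, F not Z.
            ○ open, literals {X=false, Z=true}.
      branch 1.2 (add T Z):
        ○ open, literals {Z=true}.
  branch 2 (add T ((Z or Z) iff ((not X or Y) implies not (not Z implies (Z and Y))))):
    T ((Z or Z) iff ((not X or Y) implies not (not Z implies (Z and Y)))): β-rule — branch into T (Z or Z), T ((not X or Y) implies not (not Z implies (Z and Y)))  //  F (Z or Z), F ((not X or Y) implies not (not Z implies (Z and Y))).
      branch 2.1 (add T (Z or Z), T ((not X or Y) implies not (not Z implies (Z and Y)))):
        T (Z or Z): β-rule — branch into T Z  //  T Z.
          branch 2.1.1 (add T Z):
            T ((not X or Y) implies not (not Z implies (Z and Y))): β-rule — branch into F (not X or Y)  //  T not (not Z implies (Z and Y)).
              branch 2.1.1.1 (add F (not X or Y)):
                F (not X or Y): α-rule — add F not X, F Y.
                ○ open, literals {X=true, Y=false, Z=true}.
              branch 2.1.1.2 (add T not (not Z implies (Z and Y))):
                T not (not Z implies (Z and Y)): α-rule — add T not Z, F (Z and Y).
                × closes — contains both Z and not Z.
          branch 2.1.2 (add T Z):
            T ((not X or Y) implies not (not Z implies (Z and Y))): β-rule — branch into F (not X or Y)  //  T not (not Z implies (Z and Y)).
              branch 2.1.2.1 (add F (not X or Y)):
                F (not X or Y): α-rule — add F not X, F Y.
                ○ open, literals {X=true, Y=false, Z=true}.
              branch 2.1.2.2 (add T not (not Z implies (Z and Y))):
                T not (not Z implies (Z and Y)): α-rule — add T not Z, F (Z and Y).
                × closes — contains both Z and not Z.
      branch 2.2 (add F (Z or Z), F ((not X or Y) implies not (not Z implies (Z and Y)))):
        F (Z or Z): α-rule — add F Z, F Z.
        F ((not X or Y) implies not (not Z implies (Z and Y))): α-rule — add T (not X or Y), F not (not Z implies (Z and Y)).
        T (not X or Y): β-rule — branch into T not X  //  T Y.
          branch 2.2.1 (add T not X):
            F not (not Z implies (Z and Y)): β-rule — branch into F not Z  //  T (Z and Y).
              branch 2.2.1.1 (add F not Z):
                × closes — contains both Z and not Z.
              branch 2.2.1.2 (add T (Z and Y)):
                T (Z and Y): α-rule — add T Z, T Y.
                × closes — contains both Z and not Z.
          branch 2.2.2 (add T Y):
            F not (not Z implies (Z and Y)): β-rule — branch into F not Z  //  T (Z and Y).
              branch 2.2.2.1 (add F not Z):
                × closes — contains both Z and not Z.
              branch 2.2.2.2 (add T (Z and Y)):
                T (Z and Y): α-rule — add T Z, T Y.
                × closes — contains both Z and not Z.
6 branches closed, 5 open.
Each open branch fixes some atoms; the unmentioned ones are free. Counting distinct full assignments: branch {Y=true} (X, Z) contributes 4 new; branch {X=false, Z=true} (Y) contributes 1 new; branch {Z=true} (X, Y) contributes 1 new; branch {X=true, Y=false, Z=true} (none free) contributes 0 new; branch {X=true, Y=false, Z=true} (none free) contributes 0 new. Total: 6.

6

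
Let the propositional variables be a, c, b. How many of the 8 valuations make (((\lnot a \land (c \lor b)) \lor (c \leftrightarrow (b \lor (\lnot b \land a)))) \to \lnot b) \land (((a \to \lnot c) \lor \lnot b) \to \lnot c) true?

3

Initial set: {((((\lnot a \land (c \lor b)) \lor (c \leftrightarrow (b \lor (\lnot b \land a)))) \to \lnot b) \land (((a \to \lnot c) \lor \lnot b) \to \lnot c))}.
((((\lnot a \land (c \lor b)) \lor (c \leftrightarrow (b \lor (\lnot b \land a)))) \to \lnot b) \land (((a \to \lnot c) \lor \lnot b) \to \lnot c)): α-rule — add (((\lnot a \land (c \lor b)) \lor (c \leftrightarrow (b \lor (\lnot b \land a)))) \to \lnot b), (((a \to \lnot c) \lor \lnot b) \to \lnot c).
(((\lnot a \land (c \lor b)) \lor (c \leftrightarrow (b \lor (\lnot b \land a)))) \to \lnot b): β-rule — branch into \lnot ((\lnot a \land (c \lor b)) \lor (c \leftrightarrow (b \lor (\lnot b \land a))))  //  \lnot b.
  branch 1 (add \lnot ((\lnot a \land (c \lor b)) \lor (c \leftrightarrow (b \lor (\lnot b \land a))))):
    \lnot ((\lnot a \land (c \lor b)) \lor (c \leftrightarrow (b \lor (\lnot b \land a)))): α-rule — add \lnot (\lnot a \land (c \lor b)), \lnot (c \leftrightarrow (b \lor (\lnot b \land a))).
    (((a \to \lnot c) \lor \lnot b) \to \lnot c): β-rule — branch into \lnot ((a \to \lnot c) \lor \lnot b)  //  \lnot c.
      branch 1.1 (add \lnot ((a \to \lnot c) \lor \lnot b)):
        \lnot ((a \to \lnot c) \lor \lnot b): α-rule — add \lnot (a \to \lnot c), \lnot \lnot b.
        \lnot (a \to \lnot c): α-rule — add a, \lnot \lnot c.
        \lnot (\lnot a \land (c \lor b)): β-rule — branch into \lnot \lnot a  //  \lnot (c \lor b).
          branch 1.1.1 (add \lnot \lnot a):
            \lnot (c \leftrightarrow (b \lor (\lnot b \land a))): β-rule — branch into c, \lnot (b \lor (\lnot b \land a))  //  \lnot c, (b \lor (\lnot b \land a)).
              branch 1.1.1.1 (add c, \lnot (b \lor (\lnot b \land a))):
                \lnot (b \lor (\lnot b \land a)): α-rule — add \lnot b, \lnot (\lnot b \land a).
                × closes — contains both b and \lnot b.
              branch 1.1.1.2 (add \lnot c, (b \lor (\lnot b \land a))):
                × closes — contains both c and \lnot c.
          branch 1.1.2 (add \lnot (c \lor b)):
            \lnot (c \lor b): α-rule — add \lnot c, \lnot b.
            × closes — contains both c and \lnot c.
      branch 1.2 (add \lnot c):
        \lnot (\lnot a \land (c \lor b)): β-rule — branch into \lnot \lnot a  //  \lnot (c \lor b).
          branch 1.2.1 (add \lnot \lnot a):
            \lnot (c \leftrightarrow (b \lor (\lnot b \land a))): β-rule — branch into c, \lnot (b \lor (\lnot b \land a))  //  \lnot c, (b \lor (\lnot b \land a)).
              branch 1.2.1.1 (add c, \lnot (b \lor (\lnot b \land a))):
                × closes — contains both c and \lnot c.
              branch 1.2.1.2 (add \lnot c, (b \lor (\lnot b \land a))):
                (b \lor (\lnot b \land a)): β-rule — branch into b  //  (\lnot b \land a).
                  branch 1.2.1.2.1 (add b):
                    ○ open, literals {a=1, b=1, c=0}.
                  branch 1.2.1.2.2 (add (\lnot b \land a)):
                    (\lnot b \land a): α-rule — add \lnot b, a.
                    ○ open, literals {a=1, b=0, c=0}.
          branch 1.2.2 (add \lnot (c \lor b)):
            \lnot (c \lor b): α-rule — add \lnot c, \lnot b.
            \lnot (c \leftrightarrow (b \lor (\lnot b \land a))): β-rule — branch into c, \lnot (b \lor (\lnot b \land a))  //  \lnot c, (b \lor (\lnot b \land a)).
              branch 1.2.2.1 (add c, \lnot (b \lor (\lnot b \land a))):
                × closes — contains both c and \lnot c.
              branch 1.2.2.2 (add \lnot c, (b \lor (\lnot b \land a))):
                (b \lor (\lnot b \land a)): β-rule — branch into b  //  (\lnot b \land a).
                  branch 1.2.2.2.1 (add b):
                    × closes — contains both b and \lnot b.
                  branch 1.2.2.2.2 (add (\lnot b \land a)):
                    (\lnot b \land a): α-rule — add \lnot b, a.
                    ○ open, literals {a=1, b=0, c=0}.
  branch 2 (add \lnot b):
    (((a \to \lnot c) \lor \lnot b) \to \lnot c): β-rule — branch into \lnot ((a \to \lnot c) \lor \lnot b)  //  \lnot c.
      branch 2.1 (add \lnot ((a \to \lnot c) \lor \lnot b)):
        \lnot ((a \to \lnot c) \lor \lnot b): α-rule — add \lnot (a \to \lnot c), \lnot \lnot b.
        × closes — contains both b and \lnot b.
      branch 2.2 (add \lnot c):
        ○ open, literals {b=0, c=0}.
7 branches closed, 4 open.
Each open branch fixes some atoms; the unmentioned ones are free. Counting distinct full assignments: branch {a=1, b=1, c=0} (none free) contributes 1 new; branch {a=1, b=0, c=0} (none free) contributes 1 new; branch {a=1, b=0, c=0} (none free) contributes 0 new; branch {b=0, c=0} (a) contributes 1 new. Total: 3.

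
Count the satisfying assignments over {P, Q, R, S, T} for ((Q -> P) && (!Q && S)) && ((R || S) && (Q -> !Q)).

Initial set: {T (((Q -> P) && (!Q && S)) && ((R || S) && (Q -> !Q)))}.
T (((Q -> P) && (!Q && S)) && ((R || S) && (Q -> !Q))): α-rule — add T ((Q -> P) && (!Q && S)), T ((R || S) && (Q -> !Q)).
T ((Q -> P) && (!Q && S)): α-rule — add T (Q -> P), T (!Q && S).
T ((R || S) && (Q -> !Q)): α-rule — add T (R || S), T (Q -> !Q).
T (!Q && S): α-rule — add T !Q, T S.
T (Q -> P): β-rule — branch into F Q  //  T P.
  branch 1 (add F Q):
    T (R || S): β-rule — branch into T R  //  T S.
      branch 1.1 (add T R):
        T (Q -> !Q): β-rule — branch into F Q  //  T !Q.
          branch 1.1.1 (add F Q):
            ○ open, literals {Q=F, R=T, S=T}.
          branch 1.1.2 (add T !Q):
            ○ open, literals {Q=F, R=T, S=T}.
      branch 1.2 (add T S):
        T (Q -> !Q): β-rule — branch into F Q  //  T !Q.
          branch 1.2.1 (add F Q):
            ○ open, literals {Q=F, S=T}.
          branch 1.2.2 (add T !Q):
            ○ open, literals {Q=F, S=T}.
  branch 2 (add T P):
    T (R || S): β-rule — branch into T R  //  T S.
      branch 2.1 (add T R):
        T (Q -> !Q): β-rule — branch into F Q  //  T !Q.
          branch 2.1.1 (add F Q):
            ○ open, literals {P=T, Q=F, R=T, S=T}.
          branch 2.1.2 (add T !Q):
            ○ open, literals {P=T, Q=F, R=T, S=T}.
      branch 2.2 (add T S):
        T (Q -> !Q): β-rule — branch into F Q  //  T !Q.
          branch 2.2.1 (add F Q):
            ○ open, literals {P=T, Q=F, S=T}.
          branch 2.2.2 (add T !Q):
            ○ open, literals {P=T, Q=F, S=T}.
0 branches closed, 8 open.
Each open branch fixes some atoms; the unmentioned ones are free. Counting distinct full assignments: branch {Q=F, R=T, S=T} (P, T) contributes 4 new; branch {Q=F, R=T, S=T} (P, T) contributes 0 new; branch {Q=F, S=T} (P, R, T) contributes 4 new; branch {Q=F, S=T} (P, R, T) contributes 0 new; branch {P=T, Q=F, R=T, S=T} (T) contributes 0 new; branch {P=T, Q=F, R=T, S=T} (T) contributes 0 new; branch {P=T, Q=F, S=T} (R, T) contributes 0 new; branch {P=T, Q=F, S=T} (R, T) contributes 0 new. Total: 8.

8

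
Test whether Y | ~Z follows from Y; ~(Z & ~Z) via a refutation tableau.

Initial set: {T Y; T ~(Z & ~Z); F (Y | ~Z)}.
F (Y | ~Z): α-rule — add F Y, F ~Z.
× closes — contains both Y and ~Y.
All 1 branch closes.
Every branch closed, so the premises entail the conclusion.

Yes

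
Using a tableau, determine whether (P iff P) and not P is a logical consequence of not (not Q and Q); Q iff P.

Initial set: {not (not Q and Q); (Q iff P); not ((P iff P) and not P)}.
not (not Q and Q): β-rule — branch into not not Q  //  not Q.
  branch 1 (add not not Q):
    (Q iff P): β-rule — branch into Q, P  //  not Q, not P.
      branch 1.1 (add Q, P):
        not ((P iff P) and not P): β-rule — branch into not (P iff P)  //  not not P.
          branch 1.1.1 (add not (P iff P)):
            not (P iff P): β-rule — branch into P, not P  //  not P, P.
              branch 1.1.1.1 (add P, not P):
                × closes — contains both P and not P.
              branch 1.1.1.2 (add not P, P):
                × closes — contains both P and not P.
          branch 1.1.2 (add not not P):
            ○ open, literals {P=T, Q=T}.
      branch 1.2 (add not Q, not P):
        × closes — contains both Q and not Q.
  branch 2 (add not Q):
    (Q iff P): β-rule — branch into Q, P  //  not Q, not P.
      branch 2.1 (add Q, P):
        × closes — contains both Q and not Q.
      branch 2.2 (add not Q, not P):
        not ((P iff P) and not P): β-rule — branch into not (P iff P)  //  not not P.
          branch 2.2.1 (add not (P iff P)):
            not (P iff P): β-rule — branch into P, not P  //  not P, P.
              branch 2.2.1.1 (add P, not P):
                × closes — contains both P and not P.
              branch 2.2.1.2 (add not P, P):
                × closes — contains both P and not P.
          branch 2.2.2 (add not not P):
            × closes — contains both P and not P.
7 branches closed, 1 open.
An open branch gives a countermodel: P=T, Q=T (unmentioned atoms arbitrary); the premises hold there but the conclusion fails.

No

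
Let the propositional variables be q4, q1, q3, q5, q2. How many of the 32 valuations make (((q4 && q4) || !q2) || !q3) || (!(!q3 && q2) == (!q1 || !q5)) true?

Initial set: {T ((((q4 && q4) || !q2) || !q3) || (!(!q3 && q2) == (!q1 || !q5)))}.
T ((((q4 && q4) || !q2) || !q3) || (!(!q3 && q2) == (!q1 || !q5))): β-rule — branch into T (((q4 && q4) || !q2) || !q3)  //  T (!(!q3 && q2) == (!q1 || !q5)).
  branch 1 (add T (((q4 && q4) || !q2) || !q3)):
    T (((q4 && q4) || !q2) || !q3): β-rule — branch into T ((q4 && q4) || !q2)  //  T !q3.
      branch 1.1 (add T ((q4 && q4) || !q2)):
        T ((q4 && q4) || !q2): β-rule — branch into T (q4 && q4)  //  T !q2.
          branch 1.1.1 (add T (q4 && q4)):
            T (q4 && q4): α-rule — add T q4, T q4.
            ○ open, literals {q4=T}.
          branch 1.1.2 (add T !q2):
            ○ open, literals {q2=F}.
      branch 1.2 (add T !q3):
        ○ open, literals {q3=F}.
  branch 2 (add T (!(!q3 && q2) == (!q1 || !q5))):
    T (!(!q3 && q2) == (!q1 || !q5)): β-rule — branch into T !(!q3 && q2), T (!q1 || !q5)  //  F !(!q3 && q2), F (!q1 || !q5).
      branch 2.1 (add T !(!q3 && q2), T (!q1 || !q5)):
        T !(!q3 && q2): β-rule — branch into F !q3  //  F q2.
          branch 2.1.1 (add F !q3):
            T (!q1 || !q5): β-rule — branch into T !q1  //  T !q5.
              branch 2.1.1.1 (add T !q1):
                ○ open, literals {q1=F, q3=T}.
              branch 2.1.1.2 (add T !q5):
                ○ open, literals {q3=T, q5=F}.
          branch 2.1.2 (add F q2):
            T (!q1 || !q5): β-rule — branch into T !q1  //  T !q5.
              branch 2.1.2.1 (add T !q1):
                ○ open, literals {q1=F, q2=F}.
              branch 2.1.2.2 (add T !q5):
                ○ open, literals {q2=F, q5=F}.
      branch 2.2 (add F !(!q3 && q2), F (!q1 || !q5)):
        F !(!q3 && q2): α-rule — add T !q3, T q2.
        F (!q1 || !q5): α-rule — add F !q1, F !q5.
        ○ open, literals {q1=T, q2=T, q3=F, q5=T}.
0 branches closed, 8 open.
Each open branch fixes some atoms; the unmentioned ones are free. Counting distinct full assignments: branch {q4=T} (q1, q3, q5, q2) contributes 16 new; branch {q2=F} (q4, q1, q3, q5) contributes 8 new; branch {q3=F} (q4, q1, q5, q2) contributes 4 new; branch {q1=F, q3=T} (q4, q5, q2) contributes 2 new; branch {q3=T, q5=F} (q4, q1, q2) contributes 1 new; branch {q1=F, q2=F} (q4, q3, q5) contributes 0 new; branch {q2=F, q5=F} (q4, q1, q3) contributes 0 new; branch {q1=T, q2=T, q3=F, q5=T} (q4) contributes 0 new. Total: 31.

31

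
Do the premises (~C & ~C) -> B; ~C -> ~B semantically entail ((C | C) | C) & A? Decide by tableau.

Initial set: {((~C & ~C) -> B); (~C -> ~B); ~(((C | C) | C) & A)}.
((~C & ~C) -> B): β-rule — branch into ~(~C & ~C)  //  B.
  branch 1 (add ~(~C & ~C)):
    (~C -> ~B): β-rule — branch into ~~C  //  ~B.
      branch 1.1 (add ~~C):
        ~(((C | C) | C) & A): β-rule — branch into ~((C | C) | C)  //  ~A.
          branch 1.1.1 (add ~((C | C) | C)):
            ~((C | C) | C): α-rule — add ~(C | C), ~C.
            × closes — contains both C and ~C.
          branch 1.1.2 (add ~A):
            ~(~C & ~C): β-rule — branch into ~~C  //  ~~C.
              branch 1.1.2.1 (add ~~C):
                ○ open, literals {A=0, C=1}.
              branch 1.1.2.2 (add ~~C):
                ○ open, literals {A=0, C=1}.
      branch 1.2 (add ~B):
        ~(((C | C) | C) & A): β-rule — branch into ~((C | C) | C)  //  ~A.
          branch 1.2.1 (add ~((C | C) | C)):
            ~((C | C) | C): α-rule — add ~(C | C), ~C.
            ~(C | C): α-rule — add ~C, ~C.
            ~(~C & ~C): β-rule — branch into ~~C  //  ~~C.
              branch 1.2.1.1 (add ~~C):
                × closes — contains both C and ~C.
              branch 1.2.1.2 (add ~~C):
                × closes — contains both C and ~C.
          branch 1.2.2 (add ~A):
            ~(~C & ~C): β-rule — branch into ~~C  //  ~~C.
              branch 1.2.2.1 (add ~~C):
                ○ open, literals {A=0, B=0, C=1}.
              branch 1.2.2.2 (add ~~C):
                ○ open, literals {A=0, B=0, C=1}.
  branch 2 (add B):
    (~C -> ~B): β-rule — branch into ~~C  //  ~B.
      branch 2.1 (add ~~C):
        ~(((C | C) | C) & A): β-rule — branch into ~((C | C) | C)  //  ~A.
          branch 2.1.1 (add ~((C | C) | C)):
            ~((C | C) | C): α-rule — add ~(C | C), ~C.
            × closes — contains both C and ~C.
          branch 2.1.2 (add ~A):
            ○ open, literals {A=0, B=1, C=1}.
      branch 2.2 (add ~B):
        × closes — contains both B and ~B.
5 branches closed, 5 open.
An open branch gives a countermodel: A=0, C=1 (unmentioned atoms arbitrary); the premises hold there but the conclusion fails.

No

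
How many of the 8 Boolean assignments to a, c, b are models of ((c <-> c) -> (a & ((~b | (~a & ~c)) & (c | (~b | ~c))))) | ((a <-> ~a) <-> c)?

Initial set: {(((c <-> c) -> (a & ((~b | (~a & ~c)) & (c | (~b | ~c))))) | ((a <-> ~a) <-> c))}.
(((c <-> c) -> (a & ((~b | (~a & ~c)) & (c | (~b | ~c))))) | ((a <-> ~a) <-> c)): β-rule — branch into ((c <-> c) -> (a & ((~b | (~a & ~c)) & (c | (~b | ~c)))))  //  ((a <-> ~a) <-> c).
  branch 1 (add ((c <-> c) -> (a & ((~b | (~a & ~c)) & (c | (~b | ~c)))))):
    ((c <-> c) -> (a & ((~b | (~a & ~c)) & (c | (~b | ~c))))): β-rule — branch into ~(c <-> c)  //  (a & ((~b | (~a & ~c)) & (c | (~b | ~c)))).
      branch 1.1 (add ~(c <-> c)):
        ~(c <-> c): β-rule — branch into c, ~c  //  ~c, c.
          branch 1.1.1 (add c, ~c):
            × closes — contains both c and ~c.
          branch 1.1.2 (add ~c, c):
            × closes — contains both c and ~c.
      branch 1.2 (add (a & ((~b | (~a & ~c)) & (c | (~b | ~c))))):
        (a & ((~b | (~a & ~c)) & (c | (~b | ~c)))): α-rule — add a, ((~b | (~a & ~c)) & (c | (~b | ~c))).
        ((~b | (~a & ~c)) & (c | (~b | ~c))): α-rule — add (~b | (~a & ~c)), (c | (~b | ~c)).
        (~b | (~a & ~c)): β-rule — branch into ~b  //  (~a & ~c).
          branch 1.2.1 (add ~b):
            (c | (~b | ~c)): β-rule — branch into c  //  (~b | ~c).
              branch 1.2.1.1 (add c):
                ○ open, literals {a=1, b=0, c=1}.
              branch 1.2.1.2 (add (~b | ~c)):
                (~b | ~c): β-rule — branch into ~b  //  ~c.
                  branch 1.2.1.2.1 (add ~b):
                    ○ open, literals {a=1, b=0}.
                  branch 1.2.1.2.2 (add ~c):
                    ○ open, literals {a=1, b=0, c=0}.
          branch 1.2.2 (add (~a & ~c)):
            (~a & ~c): α-rule — add ~a, ~c.
            × closes — contains both a and ~a.
  branch 2 (add ((a <-> ~a) <-> c)):
    ((a <-> ~a) <-> c): β-rule — branch into (a <-> ~a), c  //  ~(a <-> ~a), ~c.
      branch 2.1 (add (a <-> ~a), c):
        (a <-> ~a): β-rule — branch into a, ~a  //  ~a, ~~a.
          branch 2.1.1 (add a, ~a):
            × closes — contains both a and ~a.
          branch 2.1.2 (add ~a, ~~a):
            × closes — contains both a and ~a.
      branch 2.2 (add ~(a <-> ~a), ~c):
        ~(a <-> ~a): β-rule — branch into a, ~~a  //  ~a, ~a.
          branch 2.2.1 (add a, ~~a):
            ○ open, literals {a=1, c=0}.
          branch 2.2.2 (add ~a, ~a):
            ○ open, literals {a=0, c=0}.
5 branches closed, 5 open.
Each open branch fixes some atoms; the unmentioned ones are free. Counting distinct full assignments: branch {a=1, b=0, c=1} (none free) contributes 1 new; branch {a=1, b=0} (c) contributes 1 new; branch {a=1, b=0, c=0} (none free) contributes 0 new; branch {a=1, c=0} (b) contributes 1 new; branch {a=0, c=0} (b) contributes 2 new. Total: 5.

5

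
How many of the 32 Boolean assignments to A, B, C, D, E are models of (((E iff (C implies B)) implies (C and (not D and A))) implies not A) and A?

Initial set: {((((E iff (C implies B)) implies (C and (not D and A))) implies not A) and A)}.
((((E iff (C implies B)) implies (C and (not D and A))) implies not A) and A): α-rule — add (((E iff (C implies B)) implies (C and (not D and A))) implies not A), A.
(((E iff (C implies B)) implies (C and (not D and A))) implies not A): β-rule — branch into not ((E iff (C implies B)) implies (C and (not D and A)))  //  not A.
  branch 1 (add not ((E iff (C implies B)) implies (C and (not D and A)))):
    not ((E iff (C implies B)) implies (C and (not D and A))): α-rule — add (E iff (C implies B)), not (C and (not D and A)).
    (E iff (C implies B)): β-rule — branch into E, (C implies B)  //  not E, not (C implies B).
      branch 1.1 (add E, (C implies B)):
        not (C and (not D and A)): β-rule — branch into not C  //  not (not D and A).
          branch 1.1.1 (add not C):
            (C implies B): β-rule — branch into not C  //  B.
              branch 1.1.1.1 (add not C):
                ○ open, literals {A=1, C=0, E=1}.
              branch 1.1.1.2 (add B):
                ○ open, literals {A=1, B=1, C=0, E=1}.
          branch 1.1.2 (add not (not D and A)):
            (C implies B): β-rule — branch into not C  //  B.
              branch 1.1.2.1 (add not C):
                not (not D and A): β-rule — branch into not not D  //  not A.
                  branch 1.1.2.1.1 (add not not D):
                    ○ open, literals {A=1, C=0, D=1, E=1}.
                  branch 1.1.2.1.2 (add not A):
                    × closes — contains both A and not A.
              branch 1.1.2.2 (add B):
                not (not D and A): β-rule — branch into not not D  //  not A.
                  branch 1.1.2.2.1 (add not not D):
                    ○ open, literals {A=1, B=1, D=1, E=1}.
                  branch 1.1.2.2.2 (add not A):
                    × closes — contains both A and not A.
      branch 1.2 (add not E, not (C implies B)):
        not (C implies B): α-rule — add C, not B.
        not (C and (not D and A)): β-rule — branch into not C  //  not (not D and A).
          branch 1.2.1 (add not C):
            × closes — contains both C and not C.
          branch 1.2.2 (add not (not D and A)):
            not (not D and A): β-rule — branch into not not D  //  not A.
              branch 1.2.2.1 (add not not D):
                ○ open, literals {A=1, B=0, C=1, D=1, E=0}.
              branch 1.2.2.2 (add not A):
                × closes — contains both A and not A.
  branch 2 (add not A):
    × closes — contains both A and not A.
5 branches closed, 5 open.
Each open branch fixes some atoms; the unmentioned ones are free. Counting distinct full assignments: branch {A=1, C=0, E=1} (B, D) contributes 4 new; branch {A=1, B=1, C=0, E=1} (D) contributes 0 new; branch {A=1, C=0, D=1, E=1} (B) contributes 0 new; branch {A=1, B=1, D=1, E=1} (C) contributes 1 new; branch {A=1, B=0, C=1, D=1, E=0} (none free) contributes 1 new. Total: 6.

6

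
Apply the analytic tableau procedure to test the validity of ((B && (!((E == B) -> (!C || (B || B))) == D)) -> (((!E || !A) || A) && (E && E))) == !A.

Assume the negation and expand:
Initial set: {F (((B && (!((E == B) -> (!C || (B || B))) == D)) -> (((!E || !A) || A) && (E && E))) == !A)}.
F (((B && (!((E == B) -> (!C || (B || B))) == D)) -> (((!E || !A) || A) && (E && E))) == !A): β-rule — branch into T ((B && (!((E == B) -> (!C || (B || B))) == D)) -> (((!E || !A) || A) && (E && E))), F !A  //  F ((B && (!((E == B) -> (!C || (B || B))) == D)) -> (((!E || !A) || A) && (E && E))), T !A.
  branch 1 (add T ((B && (!((E == B) -> (!C || (B || B))) == D)) -> (((!E || !A) || A) && (E && E))), F !A):
    T ((B && (!((E == B) -> (!C || (B || B))) == D)) -> (((!E || !A) || A) && (E && E))): β-rule — branch into F (B && (!((E == B) -> (!C || (B || B))) == D))  //  T (((!E || !A) || A) && (E && E)).
      branch 1.1 (add F (B && (!((E == B) -> (!C || (B || B))) == D))):
        F (B && (!((E == B) -> (!C || (B || B))) == D)): β-rule — branch into F B  //  F (!((E == B) -> (!C || (B || B))) == D).
          branch 1.1.1 (add F B):
            ○ open, literals {A=true, B=false}.
          branch 1.1.2 (add F (!((E == B) -> (!C || (B || B))) == D)):
            F (!((E == B) -> (!C || (B || B))) == D): β-rule — branch into T !((E == B) -> (!C || (B || B))), F D  //  F !((E == B) -> (!C || (B || B))), T D.
              branch 1.1.2.1 (add T !((E == B) -> (!C || (B || B))), F D):
                T !((E == B) -> (!C || (B || B))): α-rule — add T (E == B), F (!C || (B || B)).
                F (!C || (B || B)): α-rule — add F !C, F (B || B).
                F (B || B): α-rule — add F B, F B.
                T (E == B): β-rule — branch into T E, T B  //  F E, F B.
                  branch 1.1.2.1.1 (add T E, T B):
                    × closes — contains both B and !B.
                  branch 1.1.2.1.2 (add F E, F B):
                    ○ open, literals {A=true, B=false, C=true, D=false, E=false}.
              branch 1.1.2.2 (add F !((E == B) -> (!C || (B || B))), T D):
                F !((E == B) -> (!C || (B || B))): β-rule — branch into F (E == B)  //  T (!C || (B || B)).
                  branch 1.1.2.2.1 (add F (E == B)):
                    F (E == B): β-rule — branch into T E, F B  //  F E, T B.
                      branch 1.1.2.2.1.1 (add T E, F B):
                        ○ open, literals {A=true, B=false, D=true, E=true}.
                      branch 1.1.2.2.1.2 (add F E, T B):
                        ○ open, literals {A=true, B=true, D=true, E=false}.
                  branch 1.1.2.2.2 (add T (!C || (B || B))):
                    T (!C || (B || B)): β-rule — branch into T !C  //  T (B || B).
                      branch 1.1.2.2.2.1 (add T !C):
                        ○ open, literals {A=true, C=false, D=true}.
                      branch 1.1.2.2.2.2 (add T (B || B)):
                        T (B || B): β-rule — branch into T B  //  T B.
                          branch 1.1.2.2.2.2.1 (add T B):
                            ○ open, literals {A=true, B=true, D=true}.
                          branch 1.1.2.2.2.2.2 (add T B):
                            ○ open, literals {A=true, B=true, D=true}.
      branch 1.2 (add T (((!E || !A) || A) && (E && E))):
        T (((!E || !A) || A) && (E && E)): α-rule — add T ((!E || !A) || A), T (E && E).
        T (E && E): α-rule — add T E, T E.
        T ((!E || !A) || A): β-rule — branch into T (!E || !A)  //  T A.
          branch 1.2.1 (add T (!E || !A)):
            T (!E || !A): β-rule — branch into T !E  //  T !A.
              branch 1.2.1.1 (add T !E):
                × closes — contains both E and !E.
              branch 1.2.1.2 (add T !A):
                × closes — contains both A and !A.
          branch 1.2.2 (add T A):
            ○ open, literals {A=true, E=true}.
  branch 2 (add F ((B && (!((E == B) -> (!C || (B || B))) == D)) -> (((!E || !A) || A) && (E && E))), T !A):
    F ((B && (!((E == B) -> (!C || (B || B))) == D)) -> (((!E || !A) || A) && (E && E))): α-rule — add T (B && (!((E == B) -> (!C || (B || B))) == D)), F (((!E || !A) || A) && (E && E)).
    T (B && (!((E == B) -> (!C || (B || B))) == D)): α-rule — add T B, T (!((E == B) -> (!C || (B || B))) == D).
    F (((!E || !A) || A) && (E && E)): β-rule — branch into F ((!E || !A) || A)  //  F (E && E).
      branch 2.1 (add F ((!E || !A) || A)):
        F ((!E || !A) || A): α-rule — add F (!E || !A), F A.
        F (!E || !A): α-rule — add F !E, F !A.
        × closes — contains both A and !A.
      branch 2.2 (add F (E && E)):
        T (!((E == B) -> (!C || (B || B))) == D): β-rule — branch into T !((E == B) -> (!C || (B || B))), T D  //  F !((E == B) -> (!C || (B || B))), F D.
          branch 2.2.1 (add T !((E == B) -> (!C || (B || B))), T D):
            T !((E == B) -> (!C || (B || B))): α-rule — add T (E == B), F (!C || (B || B)).
            F (!C || (B || B)): α-rule — add F !C, F (B || B).
            F (B || B): α-rule — add F B, F B.
            × closes — contains both B and !B.
          branch 2.2.2 (add F !((E == B) -> (!C || (B || B))), F D):
            F (E && E): β-rule — branch into F E  //  F E.
              branch 2.2.2.1 (add F E):
                F !((E == B) -> (!C || (B || B))): β-rule — branch into F (E == B)  //  T (!C || (B || B)).
                  branch 2.2.2.1.1 (add F (E == B)):
                    F (E == B): β-rule — branch into T E, F B  //  F E, T B.
                      branch 2.2.2.1.1.1 (add T E, F B):
                        × closes — contains both E and !E.
                      branch 2.2.2.1.1.2 (add F E, T B):
                        ○ open, literals {A=false, B=true, D=false, E=false}.
                  branch 2.2.2.1.2 (add T (!C || (B || B))):
                    T (!C || (B || B)): β-rule — branch into T !C  //  T (B || B).
                      branch 2.2.2.1.2.1 (add T !C):
                        ○ open, literals {A=false, B=true, C=false, D=false, E=false}.
                      branch 2.2.2.1.2.2 (add T (B || B)):
                        T (B || B): β-rule — branch into T B  //  T B.
                          branch 2.2.2.1.2.2.1 (add T B):
                            ○ open, literals {A=false, B=true, D=false, E=false}.
                          branch 2.2.2.1.2.2.2 (add T B):
                            ○ open, literals {A=false, B=true, D=false, E=false}.
              branch 2.2.2.2 (add F E):
                F !((E == B) -> (!C || (B || B))): β-rule — branch into F (E == B)  //  T (!C || (B || B)).
                  branch 2.2.2.2.1 (add F (E == B)):
                    F (E == B): β-rule — branch into T E, F B  //  F E, T B.
                      branch 2.2.2.2.1.1 (add T E, F B):
                        × closes — contains both E and !E.
                      branch 2.2.2.2.1.2 (add F E, T B):
                        ○ open, literals {A=false, B=true, D=false, E=false}.
                  branch 2.2.2.2.2 (add T (!C || (B || B))):
                    T (!C || (B || B)): β-rule — branch into T !C  //  T (B || B).
                      branch 2.2.2.2.2.1 (add T !C):
                        ○ open, literals {A=false, B=true, C=false, D=false, E=false}.
                      branch 2.2.2.2.2.2 (add T (B || B)):
                        T (B || B): β-rule — branch into T B  //  T B.
                          branch 2.2.2.2.2.2.1 (add T B):
                            ○ open, literals {A=false, B=true, D=false, E=false}.
                          branch 2.2.2.2.2.2.2 (add T B):
                            ○ open, literals {A=false, B=true, D=false, E=false}.
7 branches closed, 16 open.
An open branch gives a countermodel: A=true, B=false (unmentioned atoms arbitrary); under it the original formula is false.

Not valid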